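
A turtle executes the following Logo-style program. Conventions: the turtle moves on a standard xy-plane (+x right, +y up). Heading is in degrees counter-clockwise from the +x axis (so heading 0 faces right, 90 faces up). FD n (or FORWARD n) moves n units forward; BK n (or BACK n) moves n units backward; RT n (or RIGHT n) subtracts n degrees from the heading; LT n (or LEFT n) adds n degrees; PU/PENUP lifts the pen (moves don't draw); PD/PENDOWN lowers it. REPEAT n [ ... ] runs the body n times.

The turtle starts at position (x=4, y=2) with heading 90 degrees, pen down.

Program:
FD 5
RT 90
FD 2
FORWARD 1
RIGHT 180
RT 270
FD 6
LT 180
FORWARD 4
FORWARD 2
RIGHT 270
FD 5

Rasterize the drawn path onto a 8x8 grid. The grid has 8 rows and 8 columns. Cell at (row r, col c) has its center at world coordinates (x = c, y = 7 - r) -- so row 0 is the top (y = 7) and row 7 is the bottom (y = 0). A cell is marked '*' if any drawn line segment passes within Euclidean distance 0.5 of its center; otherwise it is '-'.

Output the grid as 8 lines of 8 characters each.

Segment 0: (4,2) -> (4,7)
Segment 1: (4,7) -> (6,7)
Segment 2: (6,7) -> (7,7)
Segment 3: (7,7) -> (7,1)
Segment 4: (7,1) -> (7,5)
Segment 5: (7,5) -> (7,7)
Segment 6: (7,7) -> (2,7)

Answer: --******
----*--*
----*--*
----*--*
----*--*
----*--*
-------*
--------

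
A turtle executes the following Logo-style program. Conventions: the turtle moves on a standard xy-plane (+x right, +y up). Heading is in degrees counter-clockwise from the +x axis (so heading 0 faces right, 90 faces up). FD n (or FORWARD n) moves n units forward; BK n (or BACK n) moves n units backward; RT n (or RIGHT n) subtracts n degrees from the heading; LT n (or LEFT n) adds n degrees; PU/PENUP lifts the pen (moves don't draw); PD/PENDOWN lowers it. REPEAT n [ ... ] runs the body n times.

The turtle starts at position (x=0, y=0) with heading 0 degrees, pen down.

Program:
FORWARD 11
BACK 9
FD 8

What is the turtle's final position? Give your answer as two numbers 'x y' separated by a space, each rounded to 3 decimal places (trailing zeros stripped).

Executing turtle program step by step:
Start: pos=(0,0), heading=0, pen down
FD 11: (0,0) -> (11,0) [heading=0, draw]
BK 9: (11,0) -> (2,0) [heading=0, draw]
FD 8: (2,0) -> (10,0) [heading=0, draw]
Final: pos=(10,0), heading=0, 3 segment(s) drawn

Answer: 10 0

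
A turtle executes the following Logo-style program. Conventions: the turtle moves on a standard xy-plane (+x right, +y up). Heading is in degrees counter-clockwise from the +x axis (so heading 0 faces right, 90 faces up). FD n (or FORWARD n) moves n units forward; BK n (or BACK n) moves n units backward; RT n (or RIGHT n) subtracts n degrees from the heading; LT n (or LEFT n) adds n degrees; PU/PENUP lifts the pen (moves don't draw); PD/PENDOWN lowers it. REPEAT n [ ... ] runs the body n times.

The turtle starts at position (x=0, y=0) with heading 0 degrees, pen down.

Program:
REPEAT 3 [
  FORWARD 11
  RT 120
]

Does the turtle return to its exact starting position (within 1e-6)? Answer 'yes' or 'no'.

Answer: yes

Derivation:
Executing turtle program step by step:
Start: pos=(0,0), heading=0, pen down
REPEAT 3 [
  -- iteration 1/3 --
  FD 11: (0,0) -> (11,0) [heading=0, draw]
  RT 120: heading 0 -> 240
  -- iteration 2/3 --
  FD 11: (11,0) -> (5.5,-9.526) [heading=240, draw]
  RT 120: heading 240 -> 120
  -- iteration 3/3 --
  FD 11: (5.5,-9.526) -> (0,0) [heading=120, draw]
  RT 120: heading 120 -> 0
]
Final: pos=(0,0), heading=0, 3 segment(s) drawn

Start position: (0, 0)
Final position: (0, 0)
Distance = 0; < 1e-6 -> CLOSED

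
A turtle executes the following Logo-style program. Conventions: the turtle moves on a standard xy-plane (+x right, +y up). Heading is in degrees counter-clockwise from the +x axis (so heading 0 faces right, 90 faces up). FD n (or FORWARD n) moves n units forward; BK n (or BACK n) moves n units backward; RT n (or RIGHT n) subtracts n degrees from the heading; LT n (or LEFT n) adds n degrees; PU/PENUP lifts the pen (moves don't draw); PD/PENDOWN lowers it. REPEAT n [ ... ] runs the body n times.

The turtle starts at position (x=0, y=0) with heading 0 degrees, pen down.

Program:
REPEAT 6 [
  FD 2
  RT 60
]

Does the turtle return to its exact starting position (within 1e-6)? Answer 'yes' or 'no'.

Executing turtle program step by step:
Start: pos=(0,0), heading=0, pen down
REPEAT 6 [
  -- iteration 1/6 --
  FD 2: (0,0) -> (2,0) [heading=0, draw]
  RT 60: heading 0 -> 300
  -- iteration 2/6 --
  FD 2: (2,0) -> (3,-1.732) [heading=300, draw]
  RT 60: heading 300 -> 240
  -- iteration 3/6 --
  FD 2: (3,-1.732) -> (2,-3.464) [heading=240, draw]
  RT 60: heading 240 -> 180
  -- iteration 4/6 --
  FD 2: (2,-3.464) -> (0,-3.464) [heading=180, draw]
  RT 60: heading 180 -> 120
  -- iteration 5/6 --
  FD 2: (0,-3.464) -> (-1,-1.732) [heading=120, draw]
  RT 60: heading 120 -> 60
  -- iteration 6/6 --
  FD 2: (-1,-1.732) -> (0,0) [heading=60, draw]
  RT 60: heading 60 -> 0
]
Final: pos=(0,0), heading=0, 6 segment(s) drawn

Start position: (0, 0)
Final position: (0, 0)
Distance = 0; < 1e-6 -> CLOSED

Answer: yes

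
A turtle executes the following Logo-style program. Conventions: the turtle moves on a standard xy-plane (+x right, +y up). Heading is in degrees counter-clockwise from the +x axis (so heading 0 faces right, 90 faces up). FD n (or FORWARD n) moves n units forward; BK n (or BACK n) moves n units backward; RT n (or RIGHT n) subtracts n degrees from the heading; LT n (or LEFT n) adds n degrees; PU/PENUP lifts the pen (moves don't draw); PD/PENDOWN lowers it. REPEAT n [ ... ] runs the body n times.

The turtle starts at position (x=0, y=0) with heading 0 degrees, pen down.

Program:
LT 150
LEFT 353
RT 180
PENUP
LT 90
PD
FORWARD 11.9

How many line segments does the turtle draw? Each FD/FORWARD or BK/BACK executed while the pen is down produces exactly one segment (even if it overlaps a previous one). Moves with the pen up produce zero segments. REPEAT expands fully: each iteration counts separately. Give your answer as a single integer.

Answer: 1

Derivation:
Executing turtle program step by step:
Start: pos=(0,0), heading=0, pen down
LT 150: heading 0 -> 150
LT 353: heading 150 -> 143
RT 180: heading 143 -> 323
PU: pen up
LT 90: heading 323 -> 53
PD: pen down
FD 11.9: (0,0) -> (7.162,9.504) [heading=53, draw]
Final: pos=(7.162,9.504), heading=53, 1 segment(s) drawn
Segments drawn: 1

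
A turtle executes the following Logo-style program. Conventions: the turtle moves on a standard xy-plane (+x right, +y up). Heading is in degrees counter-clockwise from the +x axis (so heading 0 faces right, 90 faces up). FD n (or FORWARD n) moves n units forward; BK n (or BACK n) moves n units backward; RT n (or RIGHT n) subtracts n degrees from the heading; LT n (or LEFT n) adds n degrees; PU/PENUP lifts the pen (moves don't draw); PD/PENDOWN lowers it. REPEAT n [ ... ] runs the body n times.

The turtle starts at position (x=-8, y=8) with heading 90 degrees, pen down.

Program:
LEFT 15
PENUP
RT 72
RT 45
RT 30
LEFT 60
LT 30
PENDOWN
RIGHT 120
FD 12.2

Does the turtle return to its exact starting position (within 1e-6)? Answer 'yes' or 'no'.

Executing turtle program step by step:
Start: pos=(-8,8), heading=90, pen down
LT 15: heading 90 -> 105
PU: pen up
RT 72: heading 105 -> 33
RT 45: heading 33 -> 348
RT 30: heading 348 -> 318
LT 60: heading 318 -> 18
LT 30: heading 18 -> 48
PD: pen down
RT 120: heading 48 -> 288
FD 12.2: (-8,8) -> (-4.23,-3.603) [heading=288, draw]
Final: pos=(-4.23,-3.603), heading=288, 1 segment(s) drawn

Start position: (-8, 8)
Final position: (-4.23, -3.603)
Distance = 12.2; >= 1e-6 -> NOT closed

Answer: no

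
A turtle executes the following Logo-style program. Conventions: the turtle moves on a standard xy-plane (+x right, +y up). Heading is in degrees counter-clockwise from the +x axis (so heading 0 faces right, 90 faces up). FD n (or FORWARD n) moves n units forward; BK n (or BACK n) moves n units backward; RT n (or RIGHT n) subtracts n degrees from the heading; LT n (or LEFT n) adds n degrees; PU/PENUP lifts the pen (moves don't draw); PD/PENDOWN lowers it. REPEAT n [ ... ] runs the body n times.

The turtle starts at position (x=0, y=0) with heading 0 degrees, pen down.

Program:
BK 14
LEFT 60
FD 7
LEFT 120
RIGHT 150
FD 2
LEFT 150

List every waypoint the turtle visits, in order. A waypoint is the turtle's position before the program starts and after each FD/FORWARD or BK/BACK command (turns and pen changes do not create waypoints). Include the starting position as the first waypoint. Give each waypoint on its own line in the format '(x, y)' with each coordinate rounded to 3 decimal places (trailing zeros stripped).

Executing turtle program step by step:
Start: pos=(0,0), heading=0, pen down
BK 14: (0,0) -> (-14,0) [heading=0, draw]
LT 60: heading 0 -> 60
FD 7: (-14,0) -> (-10.5,6.062) [heading=60, draw]
LT 120: heading 60 -> 180
RT 150: heading 180 -> 30
FD 2: (-10.5,6.062) -> (-8.768,7.062) [heading=30, draw]
LT 150: heading 30 -> 180
Final: pos=(-8.768,7.062), heading=180, 3 segment(s) drawn
Waypoints (4 total):
(0, 0)
(-14, 0)
(-10.5, 6.062)
(-8.768, 7.062)

Answer: (0, 0)
(-14, 0)
(-10.5, 6.062)
(-8.768, 7.062)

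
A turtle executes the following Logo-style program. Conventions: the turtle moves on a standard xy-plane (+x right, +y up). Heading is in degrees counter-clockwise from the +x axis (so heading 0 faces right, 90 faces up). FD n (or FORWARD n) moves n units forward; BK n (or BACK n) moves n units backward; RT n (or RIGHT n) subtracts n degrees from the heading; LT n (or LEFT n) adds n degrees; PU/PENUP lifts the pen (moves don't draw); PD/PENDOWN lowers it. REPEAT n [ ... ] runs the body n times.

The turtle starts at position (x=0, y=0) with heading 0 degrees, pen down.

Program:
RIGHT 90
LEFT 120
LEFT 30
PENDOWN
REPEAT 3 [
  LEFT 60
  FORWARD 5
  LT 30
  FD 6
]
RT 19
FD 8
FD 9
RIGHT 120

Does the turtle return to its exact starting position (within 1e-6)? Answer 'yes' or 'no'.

Executing turtle program step by step:
Start: pos=(0,0), heading=0, pen down
RT 90: heading 0 -> 270
LT 120: heading 270 -> 30
LT 30: heading 30 -> 60
PD: pen down
REPEAT 3 [
  -- iteration 1/3 --
  LT 60: heading 60 -> 120
  FD 5: (0,0) -> (-2.5,4.33) [heading=120, draw]
  LT 30: heading 120 -> 150
  FD 6: (-2.5,4.33) -> (-7.696,7.33) [heading=150, draw]
  -- iteration 2/3 --
  LT 60: heading 150 -> 210
  FD 5: (-7.696,7.33) -> (-12.026,4.83) [heading=210, draw]
  LT 30: heading 210 -> 240
  FD 6: (-12.026,4.83) -> (-15.026,-0.366) [heading=240, draw]
  -- iteration 3/3 --
  LT 60: heading 240 -> 300
  FD 5: (-15.026,-0.366) -> (-12.526,-4.696) [heading=300, draw]
  LT 30: heading 300 -> 330
  FD 6: (-12.526,-4.696) -> (-7.33,-7.696) [heading=330, draw]
]
RT 19: heading 330 -> 311
FD 8: (-7.33,-7.696) -> (-2.082,-13.734) [heading=311, draw]
FD 9: (-2.082,-13.734) -> (3.823,-20.526) [heading=311, draw]
RT 120: heading 311 -> 191
Final: pos=(3.823,-20.526), heading=191, 8 segment(s) drawn

Start position: (0, 0)
Final position: (3.823, -20.526)
Distance = 20.879; >= 1e-6 -> NOT closed

Answer: no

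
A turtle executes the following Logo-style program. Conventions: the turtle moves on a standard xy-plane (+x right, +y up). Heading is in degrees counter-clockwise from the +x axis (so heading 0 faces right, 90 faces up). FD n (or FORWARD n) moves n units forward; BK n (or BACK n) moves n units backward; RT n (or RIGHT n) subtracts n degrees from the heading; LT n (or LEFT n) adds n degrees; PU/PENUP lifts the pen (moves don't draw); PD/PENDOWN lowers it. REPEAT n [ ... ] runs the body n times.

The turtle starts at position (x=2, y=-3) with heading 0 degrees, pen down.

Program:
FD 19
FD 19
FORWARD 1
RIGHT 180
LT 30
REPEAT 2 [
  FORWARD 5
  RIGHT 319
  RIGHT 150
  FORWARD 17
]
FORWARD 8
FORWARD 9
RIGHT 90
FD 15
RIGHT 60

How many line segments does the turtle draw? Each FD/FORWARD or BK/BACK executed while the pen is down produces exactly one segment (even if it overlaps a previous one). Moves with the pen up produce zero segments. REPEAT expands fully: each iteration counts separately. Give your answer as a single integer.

Executing turtle program step by step:
Start: pos=(2,-3), heading=0, pen down
FD 19: (2,-3) -> (21,-3) [heading=0, draw]
FD 19: (21,-3) -> (40,-3) [heading=0, draw]
FD 1: (40,-3) -> (41,-3) [heading=0, draw]
RT 180: heading 0 -> 180
LT 30: heading 180 -> 210
REPEAT 2 [
  -- iteration 1/2 --
  FD 5: (41,-3) -> (36.67,-5.5) [heading=210, draw]
  RT 319: heading 210 -> 251
  RT 150: heading 251 -> 101
  FD 17: (36.67,-5.5) -> (33.426,11.188) [heading=101, draw]
  -- iteration 2/2 --
  FD 5: (33.426,11.188) -> (32.472,16.096) [heading=101, draw]
  RT 319: heading 101 -> 142
  RT 150: heading 142 -> 352
  FD 17: (32.472,16.096) -> (49.307,13.73) [heading=352, draw]
]
FD 8: (49.307,13.73) -> (57.229,12.616) [heading=352, draw]
FD 9: (57.229,12.616) -> (66.141,11.364) [heading=352, draw]
RT 90: heading 352 -> 262
FD 15: (66.141,11.364) -> (64.054,-3.49) [heading=262, draw]
RT 60: heading 262 -> 202
Final: pos=(64.054,-3.49), heading=202, 10 segment(s) drawn
Segments drawn: 10

Answer: 10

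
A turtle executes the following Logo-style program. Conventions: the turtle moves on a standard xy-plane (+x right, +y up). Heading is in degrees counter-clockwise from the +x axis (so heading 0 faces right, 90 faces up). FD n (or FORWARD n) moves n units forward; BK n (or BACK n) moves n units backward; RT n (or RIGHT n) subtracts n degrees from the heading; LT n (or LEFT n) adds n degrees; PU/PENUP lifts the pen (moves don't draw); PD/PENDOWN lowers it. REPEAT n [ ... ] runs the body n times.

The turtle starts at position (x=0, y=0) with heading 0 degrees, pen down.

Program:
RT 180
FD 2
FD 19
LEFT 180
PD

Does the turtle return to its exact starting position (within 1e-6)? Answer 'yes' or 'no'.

Executing turtle program step by step:
Start: pos=(0,0), heading=0, pen down
RT 180: heading 0 -> 180
FD 2: (0,0) -> (-2,0) [heading=180, draw]
FD 19: (-2,0) -> (-21,0) [heading=180, draw]
LT 180: heading 180 -> 0
PD: pen down
Final: pos=(-21,0), heading=0, 2 segment(s) drawn

Start position: (0, 0)
Final position: (-21, 0)
Distance = 21; >= 1e-6 -> NOT closed

Answer: no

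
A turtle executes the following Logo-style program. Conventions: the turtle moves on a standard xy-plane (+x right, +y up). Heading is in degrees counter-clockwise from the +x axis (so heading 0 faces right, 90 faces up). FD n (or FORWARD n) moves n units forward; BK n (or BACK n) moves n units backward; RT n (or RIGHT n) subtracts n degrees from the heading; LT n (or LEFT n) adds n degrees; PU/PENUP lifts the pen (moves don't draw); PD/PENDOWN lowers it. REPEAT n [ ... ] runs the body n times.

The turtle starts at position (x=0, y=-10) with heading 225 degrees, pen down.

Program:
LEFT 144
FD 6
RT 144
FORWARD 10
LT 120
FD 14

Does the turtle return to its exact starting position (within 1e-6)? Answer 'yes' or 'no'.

Executing turtle program step by step:
Start: pos=(0,-10), heading=225, pen down
LT 144: heading 225 -> 9
FD 6: (0,-10) -> (5.926,-9.061) [heading=9, draw]
RT 144: heading 9 -> 225
FD 10: (5.926,-9.061) -> (-1.145,-16.132) [heading=225, draw]
LT 120: heading 225 -> 345
FD 14: (-1.145,-16.132) -> (12.378,-19.756) [heading=345, draw]
Final: pos=(12.378,-19.756), heading=345, 3 segment(s) drawn

Start position: (0, -10)
Final position: (12.378, -19.756)
Distance = 15.761; >= 1e-6 -> NOT closed

Answer: no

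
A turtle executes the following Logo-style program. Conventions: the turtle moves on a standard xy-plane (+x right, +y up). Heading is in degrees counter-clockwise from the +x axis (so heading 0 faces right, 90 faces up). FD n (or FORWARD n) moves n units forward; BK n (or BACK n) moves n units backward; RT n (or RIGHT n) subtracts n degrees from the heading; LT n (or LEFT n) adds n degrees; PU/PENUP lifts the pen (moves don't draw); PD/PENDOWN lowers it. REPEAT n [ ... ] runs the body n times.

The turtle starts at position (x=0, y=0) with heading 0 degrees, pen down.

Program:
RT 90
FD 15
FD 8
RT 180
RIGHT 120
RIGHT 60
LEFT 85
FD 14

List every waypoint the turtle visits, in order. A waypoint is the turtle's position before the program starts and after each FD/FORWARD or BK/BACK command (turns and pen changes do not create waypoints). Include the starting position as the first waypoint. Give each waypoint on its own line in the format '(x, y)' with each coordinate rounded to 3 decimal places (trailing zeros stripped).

Executing turtle program step by step:
Start: pos=(0,0), heading=0, pen down
RT 90: heading 0 -> 270
FD 15: (0,0) -> (0,-15) [heading=270, draw]
FD 8: (0,-15) -> (0,-23) [heading=270, draw]
RT 180: heading 270 -> 90
RT 120: heading 90 -> 330
RT 60: heading 330 -> 270
LT 85: heading 270 -> 355
FD 14: (0,-23) -> (13.947,-24.22) [heading=355, draw]
Final: pos=(13.947,-24.22), heading=355, 3 segment(s) drawn
Waypoints (4 total):
(0, 0)
(0, -15)
(0, -23)
(13.947, -24.22)

Answer: (0, 0)
(0, -15)
(0, -23)
(13.947, -24.22)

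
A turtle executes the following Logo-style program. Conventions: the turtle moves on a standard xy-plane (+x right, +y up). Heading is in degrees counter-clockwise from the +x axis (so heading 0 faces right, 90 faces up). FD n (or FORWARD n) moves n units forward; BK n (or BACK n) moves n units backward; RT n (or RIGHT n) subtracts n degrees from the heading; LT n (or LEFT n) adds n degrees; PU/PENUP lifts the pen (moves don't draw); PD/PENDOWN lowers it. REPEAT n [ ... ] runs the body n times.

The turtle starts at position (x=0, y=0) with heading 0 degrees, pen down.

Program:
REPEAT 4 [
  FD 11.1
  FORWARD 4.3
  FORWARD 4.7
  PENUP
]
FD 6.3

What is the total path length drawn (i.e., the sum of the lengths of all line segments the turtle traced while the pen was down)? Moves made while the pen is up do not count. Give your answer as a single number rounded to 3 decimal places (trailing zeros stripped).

Answer: 20.1

Derivation:
Executing turtle program step by step:
Start: pos=(0,0), heading=0, pen down
REPEAT 4 [
  -- iteration 1/4 --
  FD 11.1: (0,0) -> (11.1,0) [heading=0, draw]
  FD 4.3: (11.1,0) -> (15.4,0) [heading=0, draw]
  FD 4.7: (15.4,0) -> (20.1,0) [heading=0, draw]
  PU: pen up
  -- iteration 2/4 --
  FD 11.1: (20.1,0) -> (31.2,0) [heading=0, move]
  FD 4.3: (31.2,0) -> (35.5,0) [heading=0, move]
  FD 4.7: (35.5,0) -> (40.2,0) [heading=0, move]
  PU: pen up
  -- iteration 3/4 --
  FD 11.1: (40.2,0) -> (51.3,0) [heading=0, move]
  FD 4.3: (51.3,0) -> (55.6,0) [heading=0, move]
  FD 4.7: (55.6,0) -> (60.3,0) [heading=0, move]
  PU: pen up
  -- iteration 4/4 --
  FD 11.1: (60.3,0) -> (71.4,0) [heading=0, move]
  FD 4.3: (71.4,0) -> (75.7,0) [heading=0, move]
  FD 4.7: (75.7,0) -> (80.4,0) [heading=0, move]
  PU: pen up
]
FD 6.3: (80.4,0) -> (86.7,0) [heading=0, move]
Final: pos=(86.7,0), heading=0, 3 segment(s) drawn

Segment lengths:
  seg 1: (0,0) -> (11.1,0), length = 11.1
  seg 2: (11.1,0) -> (15.4,0), length = 4.3
  seg 3: (15.4,0) -> (20.1,0), length = 4.7
Total = 20.1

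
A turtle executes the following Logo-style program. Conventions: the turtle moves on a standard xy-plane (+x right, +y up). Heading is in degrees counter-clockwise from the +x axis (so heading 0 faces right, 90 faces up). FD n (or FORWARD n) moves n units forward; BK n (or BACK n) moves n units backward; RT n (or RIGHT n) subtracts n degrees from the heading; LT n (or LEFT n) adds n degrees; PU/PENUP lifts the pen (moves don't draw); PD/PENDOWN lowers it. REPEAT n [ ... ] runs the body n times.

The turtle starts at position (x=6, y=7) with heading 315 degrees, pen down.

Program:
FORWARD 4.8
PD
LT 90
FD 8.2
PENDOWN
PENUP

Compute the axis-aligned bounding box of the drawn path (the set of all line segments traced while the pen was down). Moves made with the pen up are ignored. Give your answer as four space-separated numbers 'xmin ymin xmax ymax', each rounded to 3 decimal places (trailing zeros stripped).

Executing turtle program step by step:
Start: pos=(6,7), heading=315, pen down
FD 4.8: (6,7) -> (9.394,3.606) [heading=315, draw]
PD: pen down
LT 90: heading 315 -> 45
FD 8.2: (9.394,3.606) -> (15.192,9.404) [heading=45, draw]
PD: pen down
PU: pen up
Final: pos=(15.192,9.404), heading=45, 2 segment(s) drawn

Segment endpoints: x in {6, 9.394, 15.192}, y in {3.606, 7, 9.404}
xmin=6, ymin=3.606, xmax=15.192, ymax=9.404

Answer: 6 3.606 15.192 9.404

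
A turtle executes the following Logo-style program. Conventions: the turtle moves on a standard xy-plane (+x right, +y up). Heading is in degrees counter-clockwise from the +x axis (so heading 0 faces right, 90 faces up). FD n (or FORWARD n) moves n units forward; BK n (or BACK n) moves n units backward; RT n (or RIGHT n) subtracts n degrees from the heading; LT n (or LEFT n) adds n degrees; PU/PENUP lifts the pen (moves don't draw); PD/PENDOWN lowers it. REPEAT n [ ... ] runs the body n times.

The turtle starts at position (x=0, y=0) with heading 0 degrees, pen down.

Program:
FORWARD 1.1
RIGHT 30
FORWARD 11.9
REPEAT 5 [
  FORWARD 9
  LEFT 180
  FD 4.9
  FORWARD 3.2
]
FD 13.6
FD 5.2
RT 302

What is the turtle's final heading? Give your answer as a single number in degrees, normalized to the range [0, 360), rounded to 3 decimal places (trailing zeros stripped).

Answer: 208

Derivation:
Executing turtle program step by step:
Start: pos=(0,0), heading=0, pen down
FD 1.1: (0,0) -> (1.1,0) [heading=0, draw]
RT 30: heading 0 -> 330
FD 11.9: (1.1,0) -> (11.406,-5.95) [heading=330, draw]
REPEAT 5 [
  -- iteration 1/5 --
  FD 9: (11.406,-5.95) -> (19.2,-10.45) [heading=330, draw]
  LT 180: heading 330 -> 150
  FD 4.9: (19.2,-10.45) -> (14.956,-8) [heading=150, draw]
  FD 3.2: (14.956,-8) -> (12.185,-6.4) [heading=150, draw]
  -- iteration 2/5 --
  FD 9: (12.185,-6.4) -> (4.391,-1.9) [heading=150, draw]
  LT 180: heading 150 -> 330
  FD 4.9: (4.391,-1.9) -> (8.634,-4.35) [heading=330, draw]
  FD 3.2: (8.634,-4.35) -> (11.406,-5.95) [heading=330, draw]
  -- iteration 3/5 --
  FD 9: (11.406,-5.95) -> (19.2,-10.45) [heading=330, draw]
  LT 180: heading 330 -> 150
  FD 4.9: (19.2,-10.45) -> (14.956,-8) [heading=150, draw]
  FD 3.2: (14.956,-8) -> (12.185,-6.4) [heading=150, draw]
  -- iteration 4/5 --
  FD 9: (12.185,-6.4) -> (4.391,-1.9) [heading=150, draw]
  LT 180: heading 150 -> 330
  FD 4.9: (4.391,-1.9) -> (8.634,-4.35) [heading=330, draw]
  FD 3.2: (8.634,-4.35) -> (11.406,-5.95) [heading=330, draw]
  -- iteration 5/5 --
  FD 9: (11.406,-5.95) -> (19.2,-10.45) [heading=330, draw]
  LT 180: heading 330 -> 150
  FD 4.9: (19.2,-10.45) -> (14.956,-8) [heading=150, draw]
  FD 3.2: (14.956,-8) -> (12.185,-6.4) [heading=150, draw]
]
FD 13.6: (12.185,-6.4) -> (0.407,0.4) [heading=150, draw]
FD 5.2: (0.407,0.4) -> (-4.096,3) [heading=150, draw]
RT 302: heading 150 -> 208
Final: pos=(-4.096,3), heading=208, 19 segment(s) drawn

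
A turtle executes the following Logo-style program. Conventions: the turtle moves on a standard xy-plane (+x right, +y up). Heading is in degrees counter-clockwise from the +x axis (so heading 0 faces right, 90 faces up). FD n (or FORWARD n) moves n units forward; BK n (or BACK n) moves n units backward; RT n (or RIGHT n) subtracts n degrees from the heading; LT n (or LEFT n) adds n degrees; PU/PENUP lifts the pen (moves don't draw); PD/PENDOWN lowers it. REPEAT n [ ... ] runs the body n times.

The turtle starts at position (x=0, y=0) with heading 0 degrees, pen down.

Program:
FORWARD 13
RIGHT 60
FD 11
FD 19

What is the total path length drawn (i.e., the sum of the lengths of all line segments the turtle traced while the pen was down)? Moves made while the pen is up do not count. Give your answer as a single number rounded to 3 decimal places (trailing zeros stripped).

Answer: 43

Derivation:
Executing turtle program step by step:
Start: pos=(0,0), heading=0, pen down
FD 13: (0,0) -> (13,0) [heading=0, draw]
RT 60: heading 0 -> 300
FD 11: (13,0) -> (18.5,-9.526) [heading=300, draw]
FD 19: (18.5,-9.526) -> (28,-25.981) [heading=300, draw]
Final: pos=(28,-25.981), heading=300, 3 segment(s) drawn

Segment lengths:
  seg 1: (0,0) -> (13,0), length = 13
  seg 2: (13,0) -> (18.5,-9.526), length = 11
  seg 3: (18.5,-9.526) -> (28,-25.981), length = 19
Total = 43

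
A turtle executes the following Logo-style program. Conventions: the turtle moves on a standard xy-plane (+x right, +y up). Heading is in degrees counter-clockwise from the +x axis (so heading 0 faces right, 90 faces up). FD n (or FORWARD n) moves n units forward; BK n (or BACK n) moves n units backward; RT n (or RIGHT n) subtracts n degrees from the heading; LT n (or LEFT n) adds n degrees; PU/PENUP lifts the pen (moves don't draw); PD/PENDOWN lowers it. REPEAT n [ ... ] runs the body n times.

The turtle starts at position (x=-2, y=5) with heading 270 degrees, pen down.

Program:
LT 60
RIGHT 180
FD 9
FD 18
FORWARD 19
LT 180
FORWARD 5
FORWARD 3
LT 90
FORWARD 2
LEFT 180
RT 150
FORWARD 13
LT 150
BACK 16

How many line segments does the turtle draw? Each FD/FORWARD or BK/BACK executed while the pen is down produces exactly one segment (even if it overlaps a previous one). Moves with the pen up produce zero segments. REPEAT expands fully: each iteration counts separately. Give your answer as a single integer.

Answer: 8

Derivation:
Executing turtle program step by step:
Start: pos=(-2,5), heading=270, pen down
LT 60: heading 270 -> 330
RT 180: heading 330 -> 150
FD 9: (-2,5) -> (-9.794,9.5) [heading=150, draw]
FD 18: (-9.794,9.5) -> (-25.383,18.5) [heading=150, draw]
FD 19: (-25.383,18.5) -> (-41.837,28) [heading=150, draw]
LT 180: heading 150 -> 330
FD 5: (-41.837,28) -> (-37.507,25.5) [heading=330, draw]
FD 3: (-37.507,25.5) -> (-34.909,24) [heading=330, draw]
LT 90: heading 330 -> 60
FD 2: (-34.909,24) -> (-33.909,25.732) [heading=60, draw]
LT 180: heading 60 -> 240
RT 150: heading 240 -> 90
FD 13: (-33.909,25.732) -> (-33.909,38.732) [heading=90, draw]
LT 150: heading 90 -> 240
BK 16: (-33.909,38.732) -> (-25.909,52.588) [heading=240, draw]
Final: pos=(-25.909,52.588), heading=240, 8 segment(s) drawn
Segments drawn: 8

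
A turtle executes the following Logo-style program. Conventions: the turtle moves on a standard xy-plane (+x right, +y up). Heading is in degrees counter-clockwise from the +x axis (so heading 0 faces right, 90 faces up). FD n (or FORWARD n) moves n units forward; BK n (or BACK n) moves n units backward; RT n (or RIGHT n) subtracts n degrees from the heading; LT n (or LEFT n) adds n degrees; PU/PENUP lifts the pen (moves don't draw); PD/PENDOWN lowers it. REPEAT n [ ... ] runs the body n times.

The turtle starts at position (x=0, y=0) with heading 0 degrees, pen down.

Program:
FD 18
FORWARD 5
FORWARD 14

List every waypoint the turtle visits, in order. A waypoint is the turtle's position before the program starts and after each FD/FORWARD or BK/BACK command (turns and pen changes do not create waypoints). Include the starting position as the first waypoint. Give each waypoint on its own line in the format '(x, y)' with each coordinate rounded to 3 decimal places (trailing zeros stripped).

Answer: (0, 0)
(18, 0)
(23, 0)
(37, 0)

Derivation:
Executing turtle program step by step:
Start: pos=(0,0), heading=0, pen down
FD 18: (0,0) -> (18,0) [heading=0, draw]
FD 5: (18,0) -> (23,0) [heading=0, draw]
FD 14: (23,0) -> (37,0) [heading=0, draw]
Final: pos=(37,0), heading=0, 3 segment(s) drawn
Waypoints (4 total):
(0, 0)
(18, 0)
(23, 0)
(37, 0)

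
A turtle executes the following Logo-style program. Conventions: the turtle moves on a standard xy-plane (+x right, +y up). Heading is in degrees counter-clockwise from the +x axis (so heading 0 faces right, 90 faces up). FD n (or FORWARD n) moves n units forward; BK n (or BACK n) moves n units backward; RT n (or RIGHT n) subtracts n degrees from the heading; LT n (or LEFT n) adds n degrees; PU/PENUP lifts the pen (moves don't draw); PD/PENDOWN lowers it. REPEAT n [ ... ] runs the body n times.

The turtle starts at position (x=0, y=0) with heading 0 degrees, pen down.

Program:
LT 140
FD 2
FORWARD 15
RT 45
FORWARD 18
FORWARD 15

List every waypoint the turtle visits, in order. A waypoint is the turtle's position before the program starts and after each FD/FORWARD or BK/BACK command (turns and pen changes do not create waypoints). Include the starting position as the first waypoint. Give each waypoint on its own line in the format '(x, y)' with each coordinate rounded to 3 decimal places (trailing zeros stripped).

Answer: (0, 0)
(-1.532, 1.286)
(-13.023, 10.927)
(-14.592, 28.859)
(-15.899, 43.802)

Derivation:
Executing turtle program step by step:
Start: pos=(0,0), heading=0, pen down
LT 140: heading 0 -> 140
FD 2: (0,0) -> (-1.532,1.286) [heading=140, draw]
FD 15: (-1.532,1.286) -> (-13.023,10.927) [heading=140, draw]
RT 45: heading 140 -> 95
FD 18: (-13.023,10.927) -> (-14.592,28.859) [heading=95, draw]
FD 15: (-14.592,28.859) -> (-15.899,43.802) [heading=95, draw]
Final: pos=(-15.899,43.802), heading=95, 4 segment(s) drawn
Waypoints (5 total):
(0, 0)
(-1.532, 1.286)
(-13.023, 10.927)
(-14.592, 28.859)
(-15.899, 43.802)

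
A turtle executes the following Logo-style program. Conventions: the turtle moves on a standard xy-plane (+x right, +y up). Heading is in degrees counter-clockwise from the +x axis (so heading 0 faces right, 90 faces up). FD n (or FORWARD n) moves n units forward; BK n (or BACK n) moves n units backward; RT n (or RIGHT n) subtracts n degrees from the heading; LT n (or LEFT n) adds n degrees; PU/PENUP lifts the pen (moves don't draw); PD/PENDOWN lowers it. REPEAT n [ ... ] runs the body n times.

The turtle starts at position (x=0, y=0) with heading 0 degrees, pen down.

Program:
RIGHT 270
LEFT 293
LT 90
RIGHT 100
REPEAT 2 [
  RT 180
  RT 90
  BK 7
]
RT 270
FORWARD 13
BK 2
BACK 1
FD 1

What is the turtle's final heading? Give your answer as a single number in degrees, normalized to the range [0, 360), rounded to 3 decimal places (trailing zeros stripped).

Executing turtle program step by step:
Start: pos=(0,0), heading=0, pen down
RT 270: heading 0 -> 90
LT 293: heading 90 -> 23
LT 90: heading 23 -> 113
RT 100: heading 113 -> 13
REPEAT 2 [
  -- iteration 1/2 --
  RT 180: heading 13 -> 193
  RT 90: heading 193 -> 103
  BK 7: (0,0) -> (1.575,-6.821) [heading=103, draw]
  -- iteration 2/2 --
  RT 180: heading 103 -> 283
  RT 90: heading 283 -> 193
  BK 7: (1.575,-6.821) -> (8.395,-5.246) [heading=193, draw]
]
RT 270: heading 193 -> 283
FD 13: (8.395,-5.246) -> (11.32,-17.913) [heading=283, draw]
BK 2: (11.32,-17.913) -> (10.87,-15.964) [heading=283, draw]
BK 1: (10.87,-15.964) -> (10.645,-14.99) [heading=283, draw]
FD 1: (10.645,-14.99) -> (10.87,-15.964) [heading=283, draw]
Final: pos=(10.87,-15.964), heading=283, 6 segment(s) drawn

Answer: 283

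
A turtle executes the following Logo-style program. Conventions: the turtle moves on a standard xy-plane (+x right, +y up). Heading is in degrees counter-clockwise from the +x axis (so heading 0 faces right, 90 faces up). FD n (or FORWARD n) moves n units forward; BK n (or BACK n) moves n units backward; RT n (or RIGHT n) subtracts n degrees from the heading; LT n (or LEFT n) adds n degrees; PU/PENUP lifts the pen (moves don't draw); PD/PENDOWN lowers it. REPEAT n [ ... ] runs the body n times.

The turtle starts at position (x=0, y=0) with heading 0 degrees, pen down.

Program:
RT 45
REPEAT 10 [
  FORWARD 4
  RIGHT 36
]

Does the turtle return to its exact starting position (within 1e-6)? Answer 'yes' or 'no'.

Answer: yes

Derivation:
Executing turtle program step by step:
Start: pos=(0,0), heading=0, pen down
RT 45: heading 0 -> 315
REPEAT 10 [
  -- iteration 1/10 --
  FD 4: (0,0) -> (2.828,-2.828) [heading=315, draw]
  RT 36: heading 315 -> 279
  -- iteration 2/10 --
  FD 4: (2.828,-2.828) -> (3.454,-6.779) [heading=279, draw]
  RT 36: heading 279 -> 243
  -- iteration 3/10 --
  FD 4: (3.454,-6.779) -> (1.638,-10.343) [heading=243, draw]
  RT 36: heading 243 -> 207
  -- iteration 4/10 --
  FD 4: (1.638,-10.343) -> (-1.926,-12.159) [heading=207, draw]
  RT 36: heading 207 -> 171
  -- iteration 5/10 --
  FD 4: (-1.926,-12.159) -> (-5.877,-11.533) [heading=171, draw]
  RT 36: heading 171 -> 135
  -- iteration 6/10 --
  FD 4: (-5.877,-11.533) -> (-8.705,-8.705) [heading=135, draw]
  RT 36: heading 135 -> 99
  -- iteration 7/10 --
  FD 4: (-8.705,-8.705) -> (-9.331,-4.754) [heading=99, draw]
  RT 36: heading 99 -> 63
  -- iteration 8/10 --
  FD 4: (-9.331,-4.754) -> (-7.515,-1.19) [heading=63, draw]
  RT 36: heading 63 -> 27
  -- iteration 9/10 --
  FD 4: (-7.515,-1.19) -> (-3.951,0.626) [heading=27, draw]
  RT 36: heading 27 -> 351
  -- iteration 10/10 --
  FD 4: (-3.951,0.626) -> (0,0) [heading=351, draw]
  RT 36: heading 351 -> 315
]
Final: pos=(0,0), heading=315, 10 segment(s) drawn

Start position: (0, 0)
Final position: (0, 0)
Distance = 0; < 1e-6 -> CLOSED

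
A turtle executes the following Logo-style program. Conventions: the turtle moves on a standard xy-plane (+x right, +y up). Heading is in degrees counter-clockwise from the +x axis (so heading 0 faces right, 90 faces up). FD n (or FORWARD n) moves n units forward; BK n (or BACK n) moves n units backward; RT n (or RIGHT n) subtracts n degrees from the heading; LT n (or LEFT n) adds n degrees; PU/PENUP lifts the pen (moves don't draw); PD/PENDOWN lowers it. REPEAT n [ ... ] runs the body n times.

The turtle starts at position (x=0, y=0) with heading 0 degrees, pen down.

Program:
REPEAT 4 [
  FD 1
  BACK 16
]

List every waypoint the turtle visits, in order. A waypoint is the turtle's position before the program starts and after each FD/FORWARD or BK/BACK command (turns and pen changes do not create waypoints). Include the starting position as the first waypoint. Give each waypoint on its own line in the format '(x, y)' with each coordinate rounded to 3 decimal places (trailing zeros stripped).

Executing turtle program step by step:
Start: pos=(0,0), heading=0, pen down
REPEAT 4 [
  -- iteration 1/4 --
  FD 1: (0,0) -> (1,0) [heading=0, draw]
  BK 16: (1,0) -> (-15,0) [heading=0, draw]
  -- iteration 2/4 --
  FD 1: (-15,0) -> (-14,0) [heading=0, draw]
  BK 16: (-14,0) -> (-30,0) [heading=0, draw]
  -- iteration 3/4 --
  FD 1: (-30,0) -> (-29,0) [heading=0, draw]
  BK 16: (-29,0) -> (-45,0) [heading=0, draw]
  -- iteration 4/4 --
  FD 1: (-45,0) -> (-44,0) [heading=0, draw]
  BK 16: (-44,0) -> (-60,0) [heading=0, draw]
]
Final: pos=(-60,0), heading=0, 8 segment(s) drawn
Waypoints (9 total):
(0, 0)
(1, 0)
(-15, 0)
(-14, 0)
(-30, 0)
(-29, 0)
(-45, 0)
(-44, 0)
(-60, 0)

Answer: (0, 0)
(1, 0)
(-15, 0)
(-14, 0)
(-30, 0)
(-29, 0)
(-45, 0)
(-44, 0)
(-60, 0)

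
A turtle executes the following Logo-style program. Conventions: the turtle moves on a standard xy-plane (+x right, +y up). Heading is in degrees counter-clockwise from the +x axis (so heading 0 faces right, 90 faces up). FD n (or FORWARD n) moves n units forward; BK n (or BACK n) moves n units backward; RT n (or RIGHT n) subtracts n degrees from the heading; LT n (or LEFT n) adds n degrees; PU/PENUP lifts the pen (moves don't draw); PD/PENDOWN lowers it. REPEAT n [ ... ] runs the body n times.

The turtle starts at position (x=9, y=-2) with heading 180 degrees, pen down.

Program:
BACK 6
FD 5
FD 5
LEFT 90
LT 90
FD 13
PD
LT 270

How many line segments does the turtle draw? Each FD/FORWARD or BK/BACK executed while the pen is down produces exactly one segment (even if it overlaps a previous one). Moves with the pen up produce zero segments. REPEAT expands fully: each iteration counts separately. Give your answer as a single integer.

Answer: 4

Derivation:
Executing turtle program step by step:
Start: pos=(9,-2), heading=180, pen down
BK 6: (9,-2) -> (15,-2) [heading=180, draw]
FD 5: (15,-2) -> (10,-2) [heading=180, draw]
FD 5: (10,-2) -> (5,-2) [heading=180, draw]
LT 90: heading 180 -> 270
LT 90: heading 270 -> 0
FD 13: (5,-2) -> (18,-2) [heading=0, draw]
PD: pen down
LT 270: heading 0 -> 270
Final: pos=(18,-2), heading=270, 4 segment(s) drawn
Segments drawn: 4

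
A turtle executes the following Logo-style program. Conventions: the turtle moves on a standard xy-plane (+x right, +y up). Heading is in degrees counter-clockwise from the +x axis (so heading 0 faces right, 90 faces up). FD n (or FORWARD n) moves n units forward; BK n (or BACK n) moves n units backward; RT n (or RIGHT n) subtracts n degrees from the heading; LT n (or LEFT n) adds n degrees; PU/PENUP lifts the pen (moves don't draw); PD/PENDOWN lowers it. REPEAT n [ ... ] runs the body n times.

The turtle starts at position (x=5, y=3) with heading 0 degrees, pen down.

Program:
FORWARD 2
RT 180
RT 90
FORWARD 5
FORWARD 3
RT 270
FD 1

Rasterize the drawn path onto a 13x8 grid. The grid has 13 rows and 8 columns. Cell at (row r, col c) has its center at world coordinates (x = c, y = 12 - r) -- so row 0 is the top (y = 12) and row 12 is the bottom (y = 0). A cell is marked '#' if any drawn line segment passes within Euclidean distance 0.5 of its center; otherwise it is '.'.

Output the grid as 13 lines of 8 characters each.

Answer: ........
......##
.......#
.......#
.......#
.......#
.......#
.......#
.......#
.....###
........
........
........

Derivation:
Segment 0: (5,3) -> (7,3)
Segment 1: (7,3) -> (7,8)
Segment 2: (7,8) -> (7,11)
Segment 3: (7,11) -> (6,11)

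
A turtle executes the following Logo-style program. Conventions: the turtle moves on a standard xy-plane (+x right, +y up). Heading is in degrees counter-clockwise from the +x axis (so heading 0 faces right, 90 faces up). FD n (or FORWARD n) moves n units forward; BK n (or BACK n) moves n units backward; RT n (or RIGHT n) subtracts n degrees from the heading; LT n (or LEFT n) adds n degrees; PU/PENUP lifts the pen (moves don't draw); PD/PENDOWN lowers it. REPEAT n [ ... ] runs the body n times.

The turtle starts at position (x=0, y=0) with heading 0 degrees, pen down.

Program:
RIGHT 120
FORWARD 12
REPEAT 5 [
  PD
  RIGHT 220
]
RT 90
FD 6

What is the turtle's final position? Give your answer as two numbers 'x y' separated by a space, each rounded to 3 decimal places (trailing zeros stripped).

Executing turtle program step by step:
Start: pos=(0,0), heading=0, pen down
RT 120: heading 0 -> 240
FD 12: (0,0) -> (-6,-10.392) [heading=240, draw]
REPEAT 5 [
  -- iteration 1/5 --
  PD: pen down
  RT 220: heading 240 -> 20
  -- iteration 2/5 --
  PD: pen down
  RT 220: heading 20 -> 160
  -- iteration 3/5 --
  PD: pen down
  RT 220: heading 160 -> 300
  -- iteration 4/5 --
  PD: pen down
  RT 220: heading 300 -> 80
  -- iteration 5/5 --
  PD: pen down
  RT 220: heading 80 -> 220
]
RT 90: heading 220 -> 130
FD 6: (-6,-10.392) -> (-9.857,-5.796) [heading=130, draw]
Final: pos=(-9.857,-5.796), heading=130, 2 segment(s) drawn

Answer: -9.857 -5.796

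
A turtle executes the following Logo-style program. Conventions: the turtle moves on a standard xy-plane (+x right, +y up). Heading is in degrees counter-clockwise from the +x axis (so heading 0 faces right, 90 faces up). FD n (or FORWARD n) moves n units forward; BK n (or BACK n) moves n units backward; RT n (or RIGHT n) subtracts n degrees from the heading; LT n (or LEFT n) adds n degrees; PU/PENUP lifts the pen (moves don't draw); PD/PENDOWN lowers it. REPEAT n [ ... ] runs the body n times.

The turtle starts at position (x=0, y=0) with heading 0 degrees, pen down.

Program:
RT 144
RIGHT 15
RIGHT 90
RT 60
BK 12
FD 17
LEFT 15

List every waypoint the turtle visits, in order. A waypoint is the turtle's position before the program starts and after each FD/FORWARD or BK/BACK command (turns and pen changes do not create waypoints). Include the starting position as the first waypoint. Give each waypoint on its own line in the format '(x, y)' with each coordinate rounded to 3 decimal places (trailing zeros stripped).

Executing turtle program step by step:
Start: pos=(0,0), heading=0, pen down
RT 144: heading 0 -> 216
RT 15: heading 216 -> 201
RT 90: heading 201 -> 111
RT 60: heading 111 -> 51
BK 12: (0,0) -> (-7.552,-9.326) [heading=51, draw]
FD 17: (-7.552,-9.326) -> (3.147,3.886) [heading=51, draw]
LT 15: heading 51 -> 66
Final: pos=(3.147,3.886), heading=66, 2 segment(s) drawn
Waypoints (3 total):
(0, 0)
(-7.552, -9.326)
(3.147, 3.886)

Answer: (0, 0)
(-7.552, -9.326)
(3.147, 3.886)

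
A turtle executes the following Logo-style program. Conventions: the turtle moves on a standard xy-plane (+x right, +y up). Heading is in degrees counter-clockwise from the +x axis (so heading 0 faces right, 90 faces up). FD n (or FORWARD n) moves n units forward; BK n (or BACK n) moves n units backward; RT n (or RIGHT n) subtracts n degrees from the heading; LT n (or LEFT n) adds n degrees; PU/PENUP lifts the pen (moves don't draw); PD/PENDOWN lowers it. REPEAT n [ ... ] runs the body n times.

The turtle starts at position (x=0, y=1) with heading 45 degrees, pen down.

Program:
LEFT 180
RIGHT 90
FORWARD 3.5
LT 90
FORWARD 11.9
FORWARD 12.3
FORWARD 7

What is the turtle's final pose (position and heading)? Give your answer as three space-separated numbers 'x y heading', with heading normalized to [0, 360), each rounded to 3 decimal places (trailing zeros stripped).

Executing turtle program step by step:
Start: pos=(0,1), heading=45, pen down
LT 180: heading 45 -> 225
RT 90: heading 225 -> 135
FD 3.5: (0,1) -> (-2.475,3.475) [heading=135, draw]
LT 90: heading 135 -> 225
FD 11.9: (-2.475,3.475) -> (-10.889,-4.94) [heading=225, draw]
FD 12.3: (-10.889,-4.94) -> (-19.587,-13.637) [heading=225, draw]
FD 7: (-19.587,-13.637) -> (-24.537,-18.587) [heading=225, draw]
Final: pos=(-24.537,-18.587), heading=225, 4 segment(s) drawn

Answer: -24.537 -18.587 225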